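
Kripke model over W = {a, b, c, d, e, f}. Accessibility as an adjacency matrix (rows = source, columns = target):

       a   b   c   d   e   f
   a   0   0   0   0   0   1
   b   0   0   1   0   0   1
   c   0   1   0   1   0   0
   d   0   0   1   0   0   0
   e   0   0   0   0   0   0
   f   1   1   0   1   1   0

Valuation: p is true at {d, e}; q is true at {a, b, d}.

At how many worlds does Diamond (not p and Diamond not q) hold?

4

a: successors {f}; not p and Diamond not q there: f:T. ✓
b: successors {c, f}; not p and Diamond not q there: c:F, f:T. ✓
c: successors {b, d}; not p and Diamond not q there: b:T, d:F. ✓
d: successors {c}; not p and Diamond not q there: c:F. ✗
e: no successors, so Diamond (not p and Diamond not q) fails. ✗
f: successors {a, b, d, e}; not p and Diamond not q there: a:T, b:T, d:F, e:F. ✓
Satisfying worlds: {a, b, c, f}.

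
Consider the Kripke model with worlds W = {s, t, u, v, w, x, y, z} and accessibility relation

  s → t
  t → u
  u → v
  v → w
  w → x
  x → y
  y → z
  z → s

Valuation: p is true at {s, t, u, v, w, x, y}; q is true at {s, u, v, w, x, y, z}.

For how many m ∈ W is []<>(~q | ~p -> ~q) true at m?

7

s: successors {t}; <>(~q | ~p -> ~q) there: t:T. ✓
t: successors {u}; <>(~q | ~p -> ~q) there: u:T. ✓
u: successors {v}; <>(~q | ~p -> ~q) there: v:T. ✓
v: successors {w}; <>(~q | ~p -> ~q) there: w:T. ✓
w: successors {x}; <>(~q | ~p -> ~q) there: x:T. ✓
x: successors {y}; <>(~q | ~p -> ~q) there: y:F. ✗
y: successors {z}; <>(~q | ~p -> ~q) there: z:T. ✓
z: successors {s}; <>(~q | ~p -> ~q) there: s:T. ✓
Satisfying worlds: {s, t, u, v, w, y, z}.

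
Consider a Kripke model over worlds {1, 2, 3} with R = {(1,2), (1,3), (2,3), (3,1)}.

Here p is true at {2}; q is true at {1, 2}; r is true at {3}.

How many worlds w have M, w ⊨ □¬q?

1

1: successors {2, 3}; ¬q there: 2:F, 3:T. ✗
2: successors {3}; ¬q there: 3:T. ✓
3: successors {1}; ¬q there: 1:F. ✗
Satisfying worlds: {2}.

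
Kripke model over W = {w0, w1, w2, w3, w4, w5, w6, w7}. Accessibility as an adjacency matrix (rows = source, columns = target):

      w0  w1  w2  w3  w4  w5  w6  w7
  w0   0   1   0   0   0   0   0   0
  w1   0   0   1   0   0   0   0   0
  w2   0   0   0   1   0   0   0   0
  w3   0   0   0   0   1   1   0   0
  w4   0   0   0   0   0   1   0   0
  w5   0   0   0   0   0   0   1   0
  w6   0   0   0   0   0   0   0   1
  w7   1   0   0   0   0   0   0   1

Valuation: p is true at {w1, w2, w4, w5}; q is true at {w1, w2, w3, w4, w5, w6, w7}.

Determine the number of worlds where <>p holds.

4

w0: successors {w1}; p there: w1:T. ✓
w1: successors {w2}; p there: w2:T. ✓
w2: successors {w3}; p there: w3:F. ✗
w3: successors {w4, w5}; p there: w4:T, w5:T. ✓
w4: successors {w5}; p there: w5:T. ✓
w5: successors {w6}; p there: w6:F. ✗
w6: successors {w7}; p there: w7:F. ✗
w7: successors {w0, w7}; p there: w0:F, w7:F. ✗
Satisfying worlds: {w0, w1, w3, w4}.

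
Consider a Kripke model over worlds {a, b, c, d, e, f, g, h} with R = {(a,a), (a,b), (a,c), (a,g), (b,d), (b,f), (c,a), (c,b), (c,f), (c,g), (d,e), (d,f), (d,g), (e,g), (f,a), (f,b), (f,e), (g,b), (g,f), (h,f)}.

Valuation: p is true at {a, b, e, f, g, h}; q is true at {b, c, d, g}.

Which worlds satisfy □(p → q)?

{e}

a: successors {a, b, c, g}; p → q there: a:F, b:T, c:T, g:T. ✗
b: successors {d, f}; p → q there: d:T, f:F. ✗
c: successors {a, b, f, g}; p → q there: a:F, b:T, f:F, g:T. ✗
d: successors {e, f, g}; p → q there: e:F, f:F, g:T. ✗
e: successors {g}; p → q there: g:T. ✓
f: successors {a, b, e}; p → q there: a:F, b:T, e:F. ✗
g: successors {b, f}; p → q there: b:T, f:F. ✗
h: successors {f}; p → q there: f:F. ✗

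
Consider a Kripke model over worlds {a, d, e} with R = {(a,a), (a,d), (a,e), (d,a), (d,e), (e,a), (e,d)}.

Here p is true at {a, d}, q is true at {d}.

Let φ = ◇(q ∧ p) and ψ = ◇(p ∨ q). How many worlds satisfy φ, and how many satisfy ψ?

For ◇(q ∧ p):
a: successors {a, d, e}; q ∧ p there: a:F, d:T, e:F. ✓
d: successors {a, e}; q ∧ p there: a:F, e:F. ✗
e: successors {a, d}; q ∧ p there: a:F, d:T. ✓
— 2 worlds.
For ◇(p ∨ q):
a: successors {a, d, e}; p ∨ q there: a:T, d:T, e:F. ✓
d: successors {a, e}; p ∨ q there: a:T, e:F. ✓
e: successors {a, d}; p ∨ q there: a:T, d:T. ✓
— 3 worlds.

2 and 3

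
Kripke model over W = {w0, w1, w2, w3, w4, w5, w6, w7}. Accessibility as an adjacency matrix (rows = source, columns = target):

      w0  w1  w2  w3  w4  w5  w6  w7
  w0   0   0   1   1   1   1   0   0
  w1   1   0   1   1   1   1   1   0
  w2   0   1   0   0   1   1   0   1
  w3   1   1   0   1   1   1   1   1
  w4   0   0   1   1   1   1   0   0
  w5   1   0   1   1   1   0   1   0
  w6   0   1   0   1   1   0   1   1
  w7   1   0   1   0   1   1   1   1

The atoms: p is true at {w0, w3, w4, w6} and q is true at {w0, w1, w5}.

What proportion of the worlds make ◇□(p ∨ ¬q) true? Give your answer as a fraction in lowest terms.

w0: successors {w2, w3, w4, w5}; □(p ∨ ¬q) there: w2:F, w3:F, w4:F, w5:T. ✓
w1: successors {w0, w2, w3, w4, w5, w6}; □(p ∨ ¬q) there: w0:F, w2:F, w3:F, w4:F, w5:T, w6:F. ✓
w2: successors {w1, w4, w5, w7}; □(p ∨ ¬q) there: w1:F, w4:F, w5:T, w7:F. ✓
w3: successors {w0, w1, w3, w4, w5, w6, w7}; □(p ∨ ¬q) there: w0:F, w1:F, w3:F, w4:F, w5:T, w6:F, w7:F. ✓
w4: successors {w2, w3, w4, w5}; □(p ∨ ¬q) there: w2:F, w3:F, w4:F, w5:T. ✓
w5: successors {w0, w2, w3, w4, w6}; □(p ∨ ¬q) there: w0:F, w2:F, w3:F, w4:F, w6:F. ✗
w6: successors {w1, w3, w4, w6, w7}; □(p ∨ ¬q) there: w1:F, w3:F, w4:F, w6:F, w7:F. ✗
w7: successors {w0, w2, w4, w5, w6, w7}; □(p ∨ ¬q) there: w0:F, w2:F, w4:F, w5:T, w6:F, w7:F. ✓
That's 6 of 8 worlds, so 6/8 = 3/4.

3/4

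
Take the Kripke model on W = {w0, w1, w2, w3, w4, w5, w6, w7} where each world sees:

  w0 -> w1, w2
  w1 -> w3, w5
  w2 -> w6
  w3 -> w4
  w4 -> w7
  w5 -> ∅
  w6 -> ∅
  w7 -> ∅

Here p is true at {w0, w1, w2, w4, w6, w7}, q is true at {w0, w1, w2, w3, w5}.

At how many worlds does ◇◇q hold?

w0: successors {w1, w2}; ◇q there: w1:T, w2:F. ✓
w1: successors {w3, w5}; ◇q there: w3:F, w5:F. ✗
w2: successors {w6}; ◇q there: w6:F. ✗
w3: successors {w4}; ◇q there: w4:F. ✗
w4: successors {w7}; ◇q there: w7:F. ✗
w5: no successors, so ◇◇q fails. ✗
w6: no successors, so ◇◇q fails. ✗
w7: no successors, so ◇◇q fails. ✗
Satisfying worlds: {w0}.

1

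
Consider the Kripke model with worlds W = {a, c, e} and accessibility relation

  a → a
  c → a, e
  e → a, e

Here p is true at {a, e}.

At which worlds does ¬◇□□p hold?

a: ◇□□p is T. ✗
c: ◇□□p is T. ✗
e: ◇□□p is T. ✗

∅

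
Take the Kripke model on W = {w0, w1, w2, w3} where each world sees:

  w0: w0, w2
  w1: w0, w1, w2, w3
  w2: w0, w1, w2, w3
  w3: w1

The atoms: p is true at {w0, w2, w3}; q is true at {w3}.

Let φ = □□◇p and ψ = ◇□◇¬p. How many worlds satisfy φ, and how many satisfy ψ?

For □□◇p:
w0: successors {w0, w2}; □◇p there: w0:T, w2:F. ✗
w1: successors {w0, w1, w2, w3}; □◇p there: w0:T, w1:F, w2:F, w3:T. ✗
w2: successors {w0, w1, w2, w3}; □◇p there: w0:T, w1:F, w2:F, w3:T. ✗
w3: successors {w1}; □◇p there: w1:F. ✗
— 0 worlds.
For ◇□◇¬p:
w0: successors {w0, w2}; □◇¬p there: w0:F, w2:F. ✗
w1: successors {w0, w1, w2, w3}; □◇¬p there: w0:F, w1:F, w2:F, w3:T. ✓
w2: successors {w0, w1, w2, w3}; □◇¬p there: w0:F, w1:F, w2:F, w3:T. ✓
w3: successors {w1}; □◇¬p there: w1:F. ✗
— 2 worlds.

0 and 2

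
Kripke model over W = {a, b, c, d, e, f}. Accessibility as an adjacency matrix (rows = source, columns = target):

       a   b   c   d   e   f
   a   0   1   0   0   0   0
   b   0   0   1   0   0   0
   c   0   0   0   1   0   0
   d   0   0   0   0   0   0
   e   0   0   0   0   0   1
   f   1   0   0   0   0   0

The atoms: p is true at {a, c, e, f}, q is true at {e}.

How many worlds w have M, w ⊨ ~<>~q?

1

a: <>~q is T. ✗
b: <>~q is T. ✗
c: <>~q is T. ✗
d: <>~q is F. ✓
e: <>~q is T. ✗
f: <>~q is T. ✗
Satisfying worlds: {d}.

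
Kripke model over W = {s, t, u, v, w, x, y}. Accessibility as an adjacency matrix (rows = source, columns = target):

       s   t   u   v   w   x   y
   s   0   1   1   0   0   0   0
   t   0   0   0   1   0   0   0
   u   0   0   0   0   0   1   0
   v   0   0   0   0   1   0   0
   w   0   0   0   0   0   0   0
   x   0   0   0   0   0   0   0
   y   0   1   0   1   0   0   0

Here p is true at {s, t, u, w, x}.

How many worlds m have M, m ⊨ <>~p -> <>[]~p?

s: <>~p is F, <>[]~p is T. ✓
t: <>~p is T, <>[]~p is F. ✗
u: <>~p is F, <>[]~p is T. ✓
v: <>~p is F, <>[]~p is T. ✓
w: <>~p is F, <>[]~p is F. ✓
x: <>~p is F, <>[]~p is F. ✓
y: <>~p is T, <>[]~p is T. ✓
Satisfying worlds: {s, u, v, w, x, y}.

6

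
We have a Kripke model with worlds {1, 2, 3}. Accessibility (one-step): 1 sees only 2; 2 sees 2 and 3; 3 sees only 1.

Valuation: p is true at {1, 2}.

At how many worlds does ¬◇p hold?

1: ◇p is T. ✗
2: ◇p is T. ✗
3: ◇p is T. ✗
Satisfying worlds: ∅.

0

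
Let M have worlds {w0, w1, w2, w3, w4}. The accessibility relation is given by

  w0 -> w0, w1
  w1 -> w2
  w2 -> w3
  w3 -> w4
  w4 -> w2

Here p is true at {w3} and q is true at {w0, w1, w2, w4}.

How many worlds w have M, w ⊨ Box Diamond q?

w0: successors {w0, w1}; Diamond q there: w0:T, w1:T. ✓
w1: successors {w2}; Diamond q there: w2:F. ✗
w2: successors {w3}; Diamond q there: w3:T. ✓
w3: successors {w4}; Diamond q there: w4:T. ✓
w4: successors {w2}; Diamond q there: w2:F. ✗
Satisfying worlds: {w0, w2, w3}.

3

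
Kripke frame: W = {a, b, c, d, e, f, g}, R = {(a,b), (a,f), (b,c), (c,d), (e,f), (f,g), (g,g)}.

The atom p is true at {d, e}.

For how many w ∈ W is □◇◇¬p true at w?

4

a: successors {b, f}; ◇◇¬p there: b:F, f:T. ✗
b: successors {c}; ◇◇¬p there: c:F. ✗
c: successors {d}; ◇◇¬p there: d:F. ✗
d: no successors, so □◇◇¬p holds vacuously. ✓
e: successors {f}; ◇◇¬p there: f:T. ✓
f: successors {g}; ◇◇¬p there: g:T. ✓
g: successors {g}; ◇◇¬p there: g:T. ✓
Satisfying worlds: {d, e, f, g}.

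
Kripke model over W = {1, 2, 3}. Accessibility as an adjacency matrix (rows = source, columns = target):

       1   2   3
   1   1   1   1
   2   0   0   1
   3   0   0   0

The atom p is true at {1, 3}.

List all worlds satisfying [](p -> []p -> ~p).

1: successors {1, 2, 3}; p -> []p -> ~p there: 1:T, 2:T, 3:F. ✗
2: successors {3}; p -> []p -> ~p there: 3:F. ✗
3: no successors, so [](p -> []p -> ~p) holds vacuously. ✓

{3}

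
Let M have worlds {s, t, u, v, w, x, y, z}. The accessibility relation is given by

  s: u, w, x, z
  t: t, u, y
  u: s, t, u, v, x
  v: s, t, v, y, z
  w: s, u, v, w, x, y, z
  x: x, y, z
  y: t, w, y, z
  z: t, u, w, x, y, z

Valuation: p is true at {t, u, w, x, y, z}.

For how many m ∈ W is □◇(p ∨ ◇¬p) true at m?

s: successors {u, w, x, z}; ◇(p ∨ ◇¬p) there: u:T, w:T, x:T, z:T. ✓
t: successors {t, u, y}; ◇(p ∨ ◇¬p) there: t:T, u:T, y:T. ✓
u: successors {s, t, u, v, x}; ◇(p ∨ ◇¬p) there: s:T, t:T, u:T, v:T, x:T. ✓
v: successors {s, t, v, y, z}; ◇(p ∨ ◇¬p) there: s:T, t:T, v:T, y:T, z:T. ✓
w: successors {s, u, v, w, x, y, z}; ◇(p ∨ ◇¬p) there: s:T, u:T, v:T, w:T, x:T, y:T, z:T. ✓
x: successors {x, y, z}; ◇(p ∨ ◇¬p) there: x:T, y:T, z:T. ✓
y: successors {t, w, y, z}; ◇(p ∨ ◇¬p) there: t:T, w:T, y:T, z:T. ✓
z: successors {t, u, w, x, y, z}; ◇(p ∨ ◇¬p) there: t:T, u:T, w:T, x:T, y:T, z:T. ✓
Satisfying worlds: {s, t, u, v, w, x, y, z}.

8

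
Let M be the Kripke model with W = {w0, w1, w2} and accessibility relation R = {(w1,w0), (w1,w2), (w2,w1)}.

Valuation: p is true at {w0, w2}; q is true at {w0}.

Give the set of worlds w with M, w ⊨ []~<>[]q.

w0: no successors, so []~<>[]q holds vacuously. ✓
w1: successors {w0, w2}; ~<>[]q there: w0:T, w2:T. ✓
w2: successors {w1}; ~<>[]q there: w1:F. ✗

{w0, w1}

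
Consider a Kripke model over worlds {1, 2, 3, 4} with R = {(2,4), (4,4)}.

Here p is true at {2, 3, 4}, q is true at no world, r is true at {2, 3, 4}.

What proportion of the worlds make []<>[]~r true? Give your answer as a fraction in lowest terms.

1/2

1: no successors, so []<>[]~r holds vacuously. ✓
2: successors {4}; <>[]~r there: 4:F. ✗
3: no successors, so []<>[]~r holds vacuously. ✓
4: successors {4}; <>[]~r there: 4:F. ✗
That's 2 of 4 worlds, so 2/4 = 1/2.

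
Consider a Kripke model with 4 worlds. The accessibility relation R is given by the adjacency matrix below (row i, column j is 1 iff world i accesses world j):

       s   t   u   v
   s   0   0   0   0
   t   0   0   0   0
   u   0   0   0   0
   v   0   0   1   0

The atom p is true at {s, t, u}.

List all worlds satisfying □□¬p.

s: no successors, so □□¬p holds vacuously. ✓
t: no successors, so □□¬p holds vacuously. ✓
u: no successors, so □□¬p holds vacuously. ✓
v: successors {u}; □¬p there: u:T. ✓

{s, t, u, v}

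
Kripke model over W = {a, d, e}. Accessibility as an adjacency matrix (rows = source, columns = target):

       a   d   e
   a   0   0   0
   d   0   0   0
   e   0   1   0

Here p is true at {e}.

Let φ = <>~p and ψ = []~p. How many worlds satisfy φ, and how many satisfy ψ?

For <>~p:
a: no successors, so <>~p fails. ✗
d: no successors, so <>~p fails. ✗
e: successors {d}; ~p there: d:T. ✓
— 1 world.
For []~p:
a: no successors, so []~p holds vacuously. ✓
d: no successors, so []~p holds vacuously. ✓
e: successors {d}; ~p there: d:T. ✓
— 3 worlds.

1 and 3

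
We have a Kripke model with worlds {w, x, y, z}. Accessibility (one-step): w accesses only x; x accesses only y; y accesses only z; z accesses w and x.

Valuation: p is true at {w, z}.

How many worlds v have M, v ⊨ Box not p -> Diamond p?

2

w: Box not p is T, Diamond p is F. ✗
x: Box not p is T, Diamond p is F. ✗
y: Box not p is F, Diamond p is T. ✓
z: Box not p is F, Diamond p is T. ✓
Satisfying worlds: {y, z}.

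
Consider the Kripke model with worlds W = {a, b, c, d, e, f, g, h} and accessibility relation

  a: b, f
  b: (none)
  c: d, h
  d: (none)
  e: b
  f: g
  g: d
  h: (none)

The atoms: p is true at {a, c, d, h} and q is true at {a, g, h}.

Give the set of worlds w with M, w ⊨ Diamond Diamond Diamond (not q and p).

a: successors {b, f}; Diamond Diamond (not q and p) there: b:F, f:T. ✓
b: no successors, so Diamond Diamond Diamond (not q and p) fails. ✗
c: successors {d, h}; Diamond Diamond (not q and p) there: d:F, h:F. ✗
d: no successors, so Diamond Diamond Diamond (not q and p) fails. ✗
e: successors {b}; Diamond Diamond (not q and p) there: b:F. ✗
f: successors {g}; Diamond Diamond (not q and p) there: g:F. ✗
g: successors {d}; Diamond Diamond (not q and p) there: d:F. ✗
h: no successors, so Diamond Diamond Diamond (not q and p) fails. ✗

{a}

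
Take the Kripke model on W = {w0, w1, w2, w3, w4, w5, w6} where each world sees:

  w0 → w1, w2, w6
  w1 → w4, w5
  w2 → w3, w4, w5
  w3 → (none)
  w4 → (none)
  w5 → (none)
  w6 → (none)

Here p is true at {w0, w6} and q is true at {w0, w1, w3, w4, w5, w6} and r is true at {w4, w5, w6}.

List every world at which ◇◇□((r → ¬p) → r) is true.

{w0}

w0: successors {w1, w2, w6}; ◇□((r → ¬p) → r) there: w1:T, w2:T, w6:F. ✓
w1: successors {w4, w5}; ◇□((r → ¬p) → r) there: w4:F, w5:F. ✗
w2: successors {w3, w4, w5}; ◇□((r → ¬p) → r) there: w3:F, w4:F, w5:F. ✗
w3: no successors, so ◇◇□((r → ¬p) → r) fails. ✗
w4: no successors, so ◇◇□((r → ¬p) → r) fails. ✗
w5: no successors, so ◇◇□((r → ¬p) → r) fails. ✗
w6: no successors, so ◇◇□((r → ¬p) → r) fails. ✗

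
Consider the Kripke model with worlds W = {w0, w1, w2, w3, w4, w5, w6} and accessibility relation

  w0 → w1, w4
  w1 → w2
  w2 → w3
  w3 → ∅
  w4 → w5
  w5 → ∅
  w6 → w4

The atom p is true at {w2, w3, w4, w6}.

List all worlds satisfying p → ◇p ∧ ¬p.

{w0, w1, w5}

w0: p is F, ◇p ∧ ¬p is T. ✓
w1: p is F, ◇p ∧ ¬p is T. ✓
w2: p is T, ◇p ∧ ¬p is F. ✗
w3: p is T, ◇p ∧ ¬p is F. ✗
w4: p is T, ◇p ∧ ¬p is F. ✗
w5: p is F, ◇p ∧ ¬p is F. ✓
w6: p is T, ◇p ∧ ¬p is F. ✗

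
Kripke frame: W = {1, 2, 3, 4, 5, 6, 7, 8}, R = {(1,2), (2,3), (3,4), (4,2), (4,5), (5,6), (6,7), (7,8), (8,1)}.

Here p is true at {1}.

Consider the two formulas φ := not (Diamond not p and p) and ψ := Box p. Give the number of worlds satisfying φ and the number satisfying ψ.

For not (Diamond not p and p):
1: Diamond not p and p is T. ✗
2: Diamond not p and p is F. ✓
3: Diamond not p and p is F. ✓
4: Diamond not p and p is F. ✓
5: Diamond not p and p is F. ✓
6: Diamond not p and p is F. ✓
7: Diamond not p and p is F. ✓
8: Diamond not p and p is F. ✓
— 7 worlds.
For Box p:
1: successors {2}; p there: 2:F. ✗
2: successors {3}; p there: 3:F. ✗
3: successors {4}; p there: 4:F. ✗
4: successors {2, 5}; p there: 2:F, 5:F. ✗
5: successors {6}; p there: 6:F. ✗
6: successors {7}; p there: 7:F. ✗
7: successors {8}; p there: 8:F. ✗
8: successors {1}; p there: 1:T. ✓
— 1 world.

7 and 1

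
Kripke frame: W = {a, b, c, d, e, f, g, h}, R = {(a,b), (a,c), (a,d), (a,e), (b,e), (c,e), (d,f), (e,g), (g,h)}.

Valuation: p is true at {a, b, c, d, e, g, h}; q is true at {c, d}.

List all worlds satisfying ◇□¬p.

a: successors {b, c, d, e}; □¬p there: b:F, c:F, d:T, e:F. ✓
b: successors {e}; □¬p there: e:F. ✗
c: successors {e}; □¬p there: e:F. ✗
d: successors {f}; □¬p there: f:T. ✓
e: successors {g}; □¬p there: g:F. ✗
f: no successors, so ◇□¬p fails. ✗
g: successors {h}; □¬p there: h:T. ✓
h: no successors, so ◇□¬p fails. ✗

{a, d, g}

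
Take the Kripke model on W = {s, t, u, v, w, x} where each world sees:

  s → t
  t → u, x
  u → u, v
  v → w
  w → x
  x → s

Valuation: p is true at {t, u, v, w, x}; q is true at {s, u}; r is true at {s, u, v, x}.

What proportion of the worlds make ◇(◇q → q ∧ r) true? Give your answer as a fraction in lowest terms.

s: successors {t}; ◇q → q ∧ r there: t:F. ✗
t: successors {u, x}; ◇q → q ∧ r there: u:T, x:F. ✓
u: successors {u, v}; ◇q → q ∧ r there: u:T, v:T. ✓
v: successors {w}; ◇q → q ∧ r there: w:T. ✓
w: successors {x}; ◇q → q ∧ r there: x:F. ✗
x: successors {s}; ◇q → q ∧ r there: s:T. ✓
That's 4 of 6 worlds, so 4/6 = 2/3.

2/3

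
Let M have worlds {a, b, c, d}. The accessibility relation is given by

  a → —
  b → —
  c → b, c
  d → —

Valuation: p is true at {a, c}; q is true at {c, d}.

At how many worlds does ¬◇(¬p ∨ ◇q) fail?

1

a: ◇(¬p ∨ ◇q) is F. ✓
b: ◇(¬p ∨ ◇q) is F. ✓
c: ◇(¬p ∨ ◇q) is T. ✗
d: ◇(¬p ∨ ◇q) is F. ✓
Satisfying worlds: {a, b, d}.
So ¬◇(¬p ∨ ◇q) fails at the other 1 world.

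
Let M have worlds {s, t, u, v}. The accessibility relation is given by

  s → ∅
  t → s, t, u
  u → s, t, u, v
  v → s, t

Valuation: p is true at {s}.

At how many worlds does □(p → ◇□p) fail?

3

s: no successors, so □(p → ◇□p) holds vacuously. ✓
t: successors {s, t, u}; p → ◇□p there: s:F, t:T, u:T. ✗
u: successors {s, t, u, v}; p → ◇□p there: s:F, t:T, u:T, v:T. ✗
v: successors {s, t}; p → ◇□p there: s:F, t:T. ✗
Satisfying worlds: {s}.
So □(p → ◇□p) fails at the other 3 worlds.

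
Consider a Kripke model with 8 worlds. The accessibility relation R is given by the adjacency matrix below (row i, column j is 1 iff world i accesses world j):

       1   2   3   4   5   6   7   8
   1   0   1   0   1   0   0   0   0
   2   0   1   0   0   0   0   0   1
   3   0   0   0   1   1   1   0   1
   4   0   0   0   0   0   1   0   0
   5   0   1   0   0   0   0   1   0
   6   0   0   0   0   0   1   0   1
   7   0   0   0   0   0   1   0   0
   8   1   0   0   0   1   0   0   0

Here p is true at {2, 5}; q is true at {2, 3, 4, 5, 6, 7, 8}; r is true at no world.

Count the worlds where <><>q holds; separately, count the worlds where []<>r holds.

For <><>q:
1: successors {2, 4}; <>q there: 2:T, 4:T. ✓
2: successors {2, 8}; <>q there: 2:T, 8:T. ✓
3: successors {4, 5, 6, 8}; <>q there: 4:T, 5:T, 6:T, 8:T. ✓
4: successors {6}; <>q there: 6:T. ✓
5: successors {2, 7}; <>q there: 2:T, 7:T. ✓
6: successors {6, 8}; <>q there: 6:T, 8:T. ✓
7: successors {6}; <>q there: 6:T. ✓
8: successors {1, 5}; <>q there: 1:T, 5:T. ✓
— 8 worlds.
For []<>r:
1: successors {2, 4}; <>r there: 2:F, 4:F. ✗
2: successors {2, 8}; <>r there: 2:F, 8:F. ✗
3: successors {4, 5, 6, 8}; <>r there: 4:F, 5:F, 6:F, 8:F. ✗
4: successors {6}; <>r there: 6:F. ✗
5: successors {2, 7}; <>r there: 2:F, 7:F. ✗
6: successors {6, 8}; <>r there: 6:F, 8:F. ✗
7: successors {6}; <>r there: 6:F. ✗
8: successors {1, 5}; <>r there: 1:F, 5:F. ✗
— 0 worlds.

8 and 0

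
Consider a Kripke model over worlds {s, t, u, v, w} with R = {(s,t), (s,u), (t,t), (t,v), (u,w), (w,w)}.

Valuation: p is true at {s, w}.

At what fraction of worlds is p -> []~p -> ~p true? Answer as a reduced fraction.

s: p is T, []~p -> ~p is F. ✗
t: p is F, []~p -> ~p is T. ✓
u: p is F, []~p -> ~p is T. ✓
v: p is F, []~p -> ~p is T. ✓
w: p is T, []~p -> ~p is T. ✓
That's 4 of 5 worlds, so 4/5.

4/5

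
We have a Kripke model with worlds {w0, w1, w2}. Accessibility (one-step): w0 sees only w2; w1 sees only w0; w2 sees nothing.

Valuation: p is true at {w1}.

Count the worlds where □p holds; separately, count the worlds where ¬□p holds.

1 and 2

For □p:
w0: successors {w2}; p there: w2:F. ✗
w1: successors {w0}; p there: w0:F. ✗
w2: no successors, so □p holds vacuously. ✓
— 1 world.
For ¬□p:
w0: □p is F. ✓
w1: □p is F. ✓
w2: □p is T. ✗
— 2 worlds.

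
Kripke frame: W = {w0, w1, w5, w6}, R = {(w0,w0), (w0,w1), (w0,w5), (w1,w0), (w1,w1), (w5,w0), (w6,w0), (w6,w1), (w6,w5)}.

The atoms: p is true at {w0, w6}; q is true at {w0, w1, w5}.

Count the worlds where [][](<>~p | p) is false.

4

w0: successors {w0, w1, w5}; [](<>~p | p) there: w0:F, w1:T, w5:T. ✗
w1: successors {w0, w1}; [](<>~p | p) there: w0:F, w1:T. ✗
w5: successors {w0}; [](<>~p | p) there: w0:F. ✗
w6: successors {w0, w1, w5}; [](<>~p | p) there: w0:F, w1:T, w5:T. ✗
Satisfying worlds: ∅.
So [][](<>~p | p) fails at the other 4 worlds.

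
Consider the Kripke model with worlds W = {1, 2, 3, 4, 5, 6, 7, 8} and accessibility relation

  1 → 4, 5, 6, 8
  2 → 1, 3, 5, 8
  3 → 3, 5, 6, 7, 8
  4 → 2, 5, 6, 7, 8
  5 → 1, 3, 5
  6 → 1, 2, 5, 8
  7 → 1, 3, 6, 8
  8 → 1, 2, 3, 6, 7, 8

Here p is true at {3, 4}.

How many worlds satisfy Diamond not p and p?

2

1: Diamond not p is T, p is F. ✗
2: Diamond not p is T, p is F. ✗
3: Diamond not p is T, p is T. ✓
4: Diamond not p is T, p is T. ✓
5: Diamond not p is T, p is F. ✗
6: Diamond not p is T, p is F. ✗
7: Diamond not p is T, p is F. ✗
8: Diamond not p is T, p is F. ✗
Satisfying worlds: {3, 4}.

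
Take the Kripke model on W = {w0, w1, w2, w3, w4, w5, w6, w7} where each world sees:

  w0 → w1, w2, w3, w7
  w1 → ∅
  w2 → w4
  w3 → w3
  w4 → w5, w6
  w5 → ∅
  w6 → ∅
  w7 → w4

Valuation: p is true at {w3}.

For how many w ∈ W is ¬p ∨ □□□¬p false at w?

1

w0: ¬p is T, □□□¬p is F. ✓
w1: ¬p is T, □□□¬p is T. ✓
w2: ¬p is T, □□□¬p is T. ✓
w3: ¬p is F, □□□¬p is F. ✗
w4: ¬p is T, □□□¬p is T. ✓
w5: ¬p is T, □□□¬p is T. ✓
w6: ¬p is T, □□□¬p is T. ✓
w7: ¬p is T, □□□¬p is T. ✓
Satisfying worlds: {w0, w1, w2, w4, w5, w6, w7}.
So ¬p ∨ □□□¬p fails at the other 1 world.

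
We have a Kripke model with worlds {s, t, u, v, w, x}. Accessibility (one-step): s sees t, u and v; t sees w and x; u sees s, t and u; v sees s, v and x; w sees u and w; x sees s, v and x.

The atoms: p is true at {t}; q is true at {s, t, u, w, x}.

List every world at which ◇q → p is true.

{t}

s: ◇q is T, p is F. ✗
t: ◇q is T, p is T. ✓
u: ◇q is T, p is F. ✗
v: ◇q is T, p is F. ✗
w: ◇q is T, p is F. ✗
x: ◇q is T, p is F. ✗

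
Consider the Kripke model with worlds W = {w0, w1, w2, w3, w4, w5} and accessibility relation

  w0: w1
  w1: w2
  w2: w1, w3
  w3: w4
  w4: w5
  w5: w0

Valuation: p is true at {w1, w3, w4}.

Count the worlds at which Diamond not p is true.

3

w0: successors {w1}; not p there: w1:F. ✗
w1: successors {w2}; not p there: w2:T. ✓
w2: successors {w1, w3}; not p there: w1:F, w3:F. ✗
w3: successors {w4}; not p there: w4:F. ✗
w4: successors {w5}; not p there: w5:T. ✓
w5: successors {w0}; not p there: w0:T. ✓
Satisfying worlds: {w1, w4, w5}.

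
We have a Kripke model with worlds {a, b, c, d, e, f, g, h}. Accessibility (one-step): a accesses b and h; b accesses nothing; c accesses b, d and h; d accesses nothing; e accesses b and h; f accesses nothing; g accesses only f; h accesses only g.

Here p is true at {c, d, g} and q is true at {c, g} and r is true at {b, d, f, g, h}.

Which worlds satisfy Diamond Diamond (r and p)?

{a, c, e}

a: successors {b, h}; Diamond (r and p) there: b:F, h:T. ✓
b: no successors, so Diamond Diamond (r and p) fails. ✗
c: successors {b, d, h}; Diamond (r and p) there: b:F, d:F, h:T. ✓
d: no successors, so Diamond Diamond (r and p) fails. ✗
e: successors {b, h}; Diamond (r and p) there: b:F, h:T. ✓
f: no successors, so Diamond Diamond (r and p) fails. ✗
g: successors {f}; Diamond (r and p) there: f:F. ✗
h: successors {g}; Diamond (r and p) there: g:F. ✗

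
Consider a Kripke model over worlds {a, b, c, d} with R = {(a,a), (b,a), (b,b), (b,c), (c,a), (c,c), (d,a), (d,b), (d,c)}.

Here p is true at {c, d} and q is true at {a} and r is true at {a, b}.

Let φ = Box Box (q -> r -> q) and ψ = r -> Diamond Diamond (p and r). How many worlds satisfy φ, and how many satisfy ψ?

For Box Box (q -> r -> q):
a: successors {a}; Box (q -> r -> q) there: a:T. ✓
b: successors {a, b, c}; Box (q -> r -> q) there: a:T, b:T, c:T. ✓
c: successors {a, c}; Box (q -> r -> q) there: a:T, c:T. ✓
d: successors {a, b, c}; Box (q -> r -> q) there: a:T, b:T, c:T. ✓
— 4 worlds.
For r -> Diamond Diamond (p and r):
a: r is T, Diamond Diamond (p and r) is F. ✗
b: r is T, Diamond Diamond (p and r) is F. ✗
c: r is F, Diamond Diamond (p and r) is F. ✓
d: r is F, Diamond Diamond (p and r) is F. ✓
— 2 worlds.

4 and 2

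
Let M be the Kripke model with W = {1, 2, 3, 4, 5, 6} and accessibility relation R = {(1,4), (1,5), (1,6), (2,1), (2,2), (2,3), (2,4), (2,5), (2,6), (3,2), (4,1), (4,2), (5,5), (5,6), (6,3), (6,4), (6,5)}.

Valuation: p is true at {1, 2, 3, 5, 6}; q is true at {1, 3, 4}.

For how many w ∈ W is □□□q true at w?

1: successors {4, 5, 6}; □□q there: 4:F, 5:F, 6:F. ✗
2: successors {1, 2, 3, 4, 5, 6}; □□q there: 1:F, 2:F, 3:F, 4:F, 5:F, 6:F. ✗
3: successors {2}; □□q there: 2:F. ✗
4: successors {1, 2}; □□q there: 1:F, 2:F. ✗
5: successors {5, 6}; □□q there: 5:F, 6:F. ✗
6: successors {3, 4, 5}; □□q there: 3:F, 4:F, 5:F. ✗
Satisfying worlds: ∅.

0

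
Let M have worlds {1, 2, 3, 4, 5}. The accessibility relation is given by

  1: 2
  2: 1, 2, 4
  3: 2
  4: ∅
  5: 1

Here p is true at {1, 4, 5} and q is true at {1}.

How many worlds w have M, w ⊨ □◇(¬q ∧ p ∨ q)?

3

1: successors {2}; ◇(¬q ∧ p ∨ q) there: 2:T. ✓
2: successors {1, 2, 4}; ◇(¬q ∧ p ∨ q) there: 1:F, 2:T, 4:F. ✗
3: successors {2}; ◇(¬q ∧ p ∨ q) there: 2:T. ✓
4: no successors, so □◇(¬q ∧ p ∨ q) holds vacuously. ✓
5: successors {1}; ◇(¬q ∧ p ∨ q) there: 1:F. ✗
Satisfying worlds: {1, 3, 4}.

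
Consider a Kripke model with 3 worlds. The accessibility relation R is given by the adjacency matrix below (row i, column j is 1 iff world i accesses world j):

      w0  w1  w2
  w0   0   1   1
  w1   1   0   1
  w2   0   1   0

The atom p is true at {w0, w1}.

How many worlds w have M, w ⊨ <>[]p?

w0: successors {w1, w2}; []p there: w1:F, w2:T. ✓
w1: successors {w0, w2}; []p there: w0:F, w2:T. ✓
w2: successors {w1}; []p there: w1:F. ✗
Satisfying worlds: {w0, w1}.

2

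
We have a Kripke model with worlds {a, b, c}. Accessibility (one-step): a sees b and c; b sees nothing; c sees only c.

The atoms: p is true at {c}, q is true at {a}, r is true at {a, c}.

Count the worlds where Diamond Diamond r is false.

1

a: successors {b, c}; Diamond r there: b:F, c:T. ✓
b: no successors, so Diamond Diamond r fails. ✗
c: successors {c}; Diamond r there: c:T. ✓
Satisfying worlds: {a, c}.
So Diamond Diamond r fails at the other 1 world.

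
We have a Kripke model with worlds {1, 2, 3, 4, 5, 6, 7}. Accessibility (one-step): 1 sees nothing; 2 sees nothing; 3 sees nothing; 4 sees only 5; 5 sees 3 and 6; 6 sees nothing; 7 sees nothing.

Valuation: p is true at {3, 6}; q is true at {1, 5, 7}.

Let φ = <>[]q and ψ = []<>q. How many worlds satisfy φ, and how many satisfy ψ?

For <>[]q:
1: no successors, so <>[]q fails. ✗
2: no successors, so <>[]q fails. ✗
3: no successors, so <>[]q fails. ✗
4: successors {5}; []q there: 5:F. ✗
5: successors {3, 6}; []q there: 3:T, 6:T. ✓
6: no successors, so <>[]q fails. ✗
7: no successors, so <>[]q fails. ✗
— 1 world.
For []<>q:
1: no successors, so []<>q holds vacuously. ✓
2: no successors, so []<>q holds vacuously. ✓
3: no successors, so []<>q holds vacuously. ✓
4: successors {5}; <>q there: 5:F. ✗
5: successors {3, 6}; <>q there: 3:F, 6:F. ✗
6: no successors, so []<>q holds vacuously. ✓
7: no successors, so []<>q holds vacuously. ✓
— 5 worlds.

1 and 5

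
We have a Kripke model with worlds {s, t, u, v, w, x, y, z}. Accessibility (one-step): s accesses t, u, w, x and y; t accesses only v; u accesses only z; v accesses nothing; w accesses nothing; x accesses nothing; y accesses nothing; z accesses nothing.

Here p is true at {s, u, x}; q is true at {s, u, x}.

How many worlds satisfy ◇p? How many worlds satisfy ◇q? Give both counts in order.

For ◇p:
s: successors {t, u, w, x, y}; p there: t:F, u:T, w:F, x:T, y:F. ✓
t: successors {v}; p there: v:F. ✗
u: successors {z}; p there: z:F. ✗
v: no successors, so ◇p fails. ✗
w: no successors, so ◇p fails. ✗
x: no successors, so ◇p fails. ✗
y: no successors, so ◇p fails. ✗
z: no successors, so ◇p fails. ✗
— 1 world.
For ◇q:
s: successors {t, u, w, x, y}; q there: t:F, u:T, w:F, x:T, y:F. ✓
t: successors {v}; q there: v:F. ✗
u: successors {z}; q there: z:F. ✗
v: no successors, so ◇q fails. ✗
w: no successors, so ◇q fails. ✗
x: no successors, so ◇q fails. ✗
y: no successors, so ◇q fails. ✗
z: no successors, so ◇q fails. ✗
— 1 world.

1 and 1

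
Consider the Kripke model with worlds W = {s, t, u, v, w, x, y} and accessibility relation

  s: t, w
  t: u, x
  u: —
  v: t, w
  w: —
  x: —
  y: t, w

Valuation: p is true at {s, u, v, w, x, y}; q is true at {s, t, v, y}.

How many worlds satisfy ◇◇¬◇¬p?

s: successors {t, w}; ◇¬◇¬p there: t:T, w:F. ✓
t: successors {u, x}; ◇¬◇¬p there: u:F, x:F. ✗
u: no successors, so ◇◇¬◇¬p fails. ✗
v: successors {t, w}; ◇¬◇¬p there: t:T, w:F. ✓
w: no successors, so ◇◇¬◇¬p fails. ✗
x: no successors, so ◇◇¬◇¬p fails. ✗
y: successors {t, w}; ◇¬◇¬p there: t:T, w:F. ✓
Satisfying worlds: {s, v, y}.

3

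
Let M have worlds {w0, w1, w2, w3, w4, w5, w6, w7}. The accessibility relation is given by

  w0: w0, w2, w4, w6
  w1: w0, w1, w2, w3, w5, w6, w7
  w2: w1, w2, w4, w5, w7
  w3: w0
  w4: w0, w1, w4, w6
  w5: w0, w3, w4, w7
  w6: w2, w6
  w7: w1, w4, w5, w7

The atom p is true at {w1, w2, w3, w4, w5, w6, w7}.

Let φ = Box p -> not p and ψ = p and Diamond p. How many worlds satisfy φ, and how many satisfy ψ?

For Box p -> not p:
w0: Box p is F, not p is T. ✓
w1: Box p is F, not p is F. ✓
w2: Box p is T, not p is F. ✗
w3: Box p is F, not p is F. ✓
w4: Box p is F, not p is F. ✓
w5: Box p is F, not p is F. ✓
w6: Box p is T, not p is F. ✗
w7: Box p is T, not p is F. ✗
— 5 worlds.
For p and Diamond p:
w0: p is F, Diamond p is T. ✗
w1: p is T, Diamond p is T. ✓
w2: p is T, Diamond p is T. ✓
w3: p is T, Diamond p is F. ✗
w4: p is T, Diamond p is T. ✓
w5: p is T, Diamond p is T. ✓
w6: p is T, Diamond p is T. ✓
w7: p is T, Diamond p is T. ✓
— 6 worlds.

5 and 6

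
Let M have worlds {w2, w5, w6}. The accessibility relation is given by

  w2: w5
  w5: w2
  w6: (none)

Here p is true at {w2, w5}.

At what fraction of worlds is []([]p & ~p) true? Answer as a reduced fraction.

1/3

w2: successors {w5}; []p & ~p there: w5:F. ✗
w5: successors {w2}; []p & ~p there: w2:F. ✗
w6: no successors, so []([]p & ~p) holds vacuously. ✓
That's 1 of 3 worlds, so 1/3.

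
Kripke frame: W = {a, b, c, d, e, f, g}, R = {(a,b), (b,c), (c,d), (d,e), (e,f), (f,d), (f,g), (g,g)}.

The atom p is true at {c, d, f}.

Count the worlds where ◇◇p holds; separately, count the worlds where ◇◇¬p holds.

For ◇◇p:
a: successors {b}; ◇p there: b:T. ✓
b: successors {c}; ◇p there: c:T. ✓
c: successors {d}; ◇p there: d:F. ✗
d: successors {e}; ◇p there: e:T. ✓
e: successors {f}; ◇p there: f:T. ✓
f: successors {d, g}; ◇p there: d:F, g:F. ✗
g: successors {g}; ◇p there: g:F. ✗
— 4 worlds.
For ◇◇¬p:
a: successors {b}; ◇¬p there: b:F. ✗
b: successors {c}; ◇¬p there: c:F. ✗
c: successors {d}; ◇¬p there: d:T. ✓
d: successors {e}; ◇¬p there: e:F. ✗
e: successors {f}; ◇¬p there: f:T. ✓
f: successors {d, g}; ◇¬p there: d:T, g:T. ✓
g: successors {g}; ◇¬p there: g:T. ✓
— 4 worlds.

4 and 4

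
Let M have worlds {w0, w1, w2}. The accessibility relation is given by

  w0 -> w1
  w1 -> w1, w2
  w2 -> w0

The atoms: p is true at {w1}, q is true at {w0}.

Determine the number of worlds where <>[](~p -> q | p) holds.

2

w0: successors {w1}; [](~p -> q | p) there: w1:F. ✗
w1: successors {w1, w2}; [](~p -> q | p) there: w1:F, w2:T. ✓
w2: successors {w0}; [](~p -> q | p) there: w0:T. ✓
Satisfying worlds: {w1, w2}.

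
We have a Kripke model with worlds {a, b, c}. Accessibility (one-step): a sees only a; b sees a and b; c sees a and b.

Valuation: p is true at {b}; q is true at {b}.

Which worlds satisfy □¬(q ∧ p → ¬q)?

∅

a: successors {a}; ¬(q ∧ p → ¬q) there: a:F. ✗
b: successors {a, b}; ¬(q ∧ p → ¬q) there: a:F, b:T. ✗
c: successors {a, b}; ¬(q ∧ p → ¬q) there: a:F, b:T. ✗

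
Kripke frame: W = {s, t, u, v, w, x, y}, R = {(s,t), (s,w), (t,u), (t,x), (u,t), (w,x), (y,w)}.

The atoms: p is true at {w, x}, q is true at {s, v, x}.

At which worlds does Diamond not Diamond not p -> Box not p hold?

s: Diamond not Diamond not p is T, Box not p is F. ✗
t: Diamond not Diamond not p is T, Box not p is F. ✗
u: Diamond not Diamond not p is F, Box not p is T. ✓
v: Diamond not Diamond not p is F, Box not p is T. ✓
w: Diamond not Diamond not p is T, Box not p is F. ✗
x: Diamond not Diamond not p is F, Box not p is T. ✓
y: Diamond not Diamond not p is T, Box not p is F. ✗

{u, v, x}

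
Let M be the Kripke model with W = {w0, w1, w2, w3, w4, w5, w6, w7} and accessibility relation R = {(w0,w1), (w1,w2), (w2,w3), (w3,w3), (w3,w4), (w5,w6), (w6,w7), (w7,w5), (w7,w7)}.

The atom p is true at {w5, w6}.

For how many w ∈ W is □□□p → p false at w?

1

w0: □□□p is F, p is F. ✓
w1: □□□p is F, p is F. ✓
w2: □□□p is F, p is F. ✓
w3: □□□p is F, p is F. ✓
w4: □□□p is T, p is F. ✗
w5: □□□p is F, p is T. ✓
w6: □□□p is F, p is T. ✓
w7: □□□p is F, p is F. ✓
Satisfying worlds: {w0, w1, w2, w3, w5, w6, w7}.
So □□□p → p fails at the other 1 world.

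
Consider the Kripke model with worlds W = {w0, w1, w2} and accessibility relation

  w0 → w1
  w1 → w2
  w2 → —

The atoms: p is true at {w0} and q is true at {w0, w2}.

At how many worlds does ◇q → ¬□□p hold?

2

w0: ◇q is F, ¬□□p is T. ✓
w1: ◇q is T, ¬□□p is F. ✗
w2: ◇q is F, ¬□□p is F. ✓
Satisfying worlds: {w0, w2}.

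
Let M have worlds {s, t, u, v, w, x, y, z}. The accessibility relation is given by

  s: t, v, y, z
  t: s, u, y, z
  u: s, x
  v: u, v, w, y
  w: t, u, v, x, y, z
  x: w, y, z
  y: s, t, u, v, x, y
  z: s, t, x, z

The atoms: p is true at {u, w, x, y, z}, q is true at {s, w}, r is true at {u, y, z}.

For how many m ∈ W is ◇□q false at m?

8

s: successors {t, v, y, z}; □q there: t:F, v:F, y:F, z:F. ✗
t: successors {s, u, y, z}; □q there: s:F, u:F, y:F, z:F. ✗
u: successors {s, x}; □q there: s:F, x:F. ✗
v: successors {u, v, w, y}; □q there: u:F, v:F, w:F, y:F. ✗
w: successors {t, u, v, x, y, z}; □q there: t:F, u:F, v:F, x:F, y:F, z:F. ✗
x: successors {w, y, z}; □q there: w:F, y:F, z:F. ✗
y: successors {s, t, u, v, x, y}; □q there: s:F, t:F, u:F, v:F, x:F, y:F. ✗
z: successors {s, t, x, z}; □q there: s:F, t:F, x:F, z:F. ✗
Satisfying worlds: ∅.
So ◇□q fails at the other 8 worlds.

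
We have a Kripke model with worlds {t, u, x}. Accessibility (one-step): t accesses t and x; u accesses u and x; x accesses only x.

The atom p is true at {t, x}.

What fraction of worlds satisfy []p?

t: successors {t, x}; p there: t:T, x:T. ✓
u: successors {u, x}; p there: u:F, x:T. ✗
x: successors {x}; p there: x:T. ✓
That's 2 of 3 worlds, so 2/3.

2/3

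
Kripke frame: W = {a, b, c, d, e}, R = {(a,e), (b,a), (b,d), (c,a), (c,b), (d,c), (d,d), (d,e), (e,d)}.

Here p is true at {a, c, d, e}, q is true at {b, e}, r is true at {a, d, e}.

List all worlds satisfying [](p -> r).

{a, b, c, e}

a: successors {e}; p -> r there: e:T. ✓
b: successors {a, d}; p -> r there: a:T, d:T. ✓
c: successors {a, b}; p -> r there: a:T, b:T. ✓
d: successors {c, d, e}; p -> r there: c:F, d:T, e:T. ✗
e: successors {d}; p -> r there: d:T. ✓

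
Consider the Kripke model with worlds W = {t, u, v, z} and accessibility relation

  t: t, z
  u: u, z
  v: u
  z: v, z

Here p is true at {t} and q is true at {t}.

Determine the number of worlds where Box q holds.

0

t: successors {t, z}; q there: t:T, z:F. ✗
u: successors {u, z}; q there: u:F, z:F. ✗
v: successors {u}; q there: u:F. ✗
z: successors {v, z}; q there: v:F, z:F. ✗
Satisfying worlds: ∅.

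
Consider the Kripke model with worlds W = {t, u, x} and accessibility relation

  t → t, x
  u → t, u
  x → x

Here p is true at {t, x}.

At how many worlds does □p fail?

1

t: successors {t, x}; p there: t:T, x:T. ✓
u: successors {t, u}; p there: t:T, u:F. ✗
x: successors {x}; p there: x:T. ✓
Satisfying worlds: {t, x}.
So □p fails at the other 1 world.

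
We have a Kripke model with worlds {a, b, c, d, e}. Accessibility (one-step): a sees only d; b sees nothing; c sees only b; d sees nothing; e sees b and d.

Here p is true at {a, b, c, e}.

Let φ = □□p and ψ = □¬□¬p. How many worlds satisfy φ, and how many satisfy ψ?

For □□p:
a: successors {d}; □p there: d:T. ✓
b: no successors, so □□p holds vacuously. ✓
c: successors {b}; □p there: b:T. ✓
d: no successors, so □□p holds vacuously. ✓
e: successors {b, d}; □p there: b:T, d:T. ✓
— 5 worlds.
For □¬□¬p:
a: successors {d}; ¬□¬p there: d:F. ✗
b: no successors, so □¬□¬p holds vacuously. ✓
c: successors {b}; ¬□¬p there: b:F. ✗
d: no successors, so □¬□¬p holds vacuously. ✓
e: successors {b, d}; ¬□¬p there: b:F, d:F. ✗
— 2 worlds.

5 and 2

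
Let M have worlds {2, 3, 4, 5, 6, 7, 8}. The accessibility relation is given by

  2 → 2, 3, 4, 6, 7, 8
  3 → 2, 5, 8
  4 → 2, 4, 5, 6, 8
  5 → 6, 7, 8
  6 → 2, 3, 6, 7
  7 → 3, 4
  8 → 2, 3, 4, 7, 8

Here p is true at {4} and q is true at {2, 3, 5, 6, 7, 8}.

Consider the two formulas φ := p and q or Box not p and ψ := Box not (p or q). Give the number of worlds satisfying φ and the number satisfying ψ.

3 and 0

For p and q or Box not p:
2: p and q is F, Box not p is F. ✗
3: p and q is F, Box not p is T. ✓
4: p and q is F, Box not p is F. ✗
5: p and q is F, Box not p is T. ✓
6: p and q is F, Box not p is T. ✓
7: p and q is F, Box not p is F. ✗
8: p and q is F, Box not p is F. ✗
— 3 worlds.
For Box not (p or q):
2: successors {2, 3, 4, 6, 7, 8}; not (p or q) there: 2:F, 3:F, 4:F, 6:F, 7:F, 8:F. ✗
3: successors {2, 5, 8}; not (p or q) there: 2:F, 5:F, 8:F. ✗
4: successors {2, 4, 5, 6, 8}; not (p or q) there: 2:F, 4:F, 5:F, 6:F, 8:F. ✗
5: successors {6, 7, 8}; not (p or q) there: 6:F, 7:F, 8:F. ✗
6: successors {2, 3, 6, 7}; not (p or q) there: 2:F, 3:F, 6:F, 7:F. ✗
7: successors {3, 4}; not (p or q) there: 3:F, 4:F. ✗
8: successors {2, 3, 4, 7, 8}; not (p or q) there: 2:F, 3:F, 4:F, 7:F, 8:F. ✗
— 0 worlds.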